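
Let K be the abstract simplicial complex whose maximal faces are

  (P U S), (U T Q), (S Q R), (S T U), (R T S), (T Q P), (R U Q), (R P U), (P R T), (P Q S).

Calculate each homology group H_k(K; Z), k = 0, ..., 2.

We work with the vertex ordering P < Q < R < S < T < U. The simplices of K, each written with vertices in increasing order, are:

  0-simplices (6): P, Q, R, S, T, U
  1-simplices (15): PQ, PR, PS, PT, PU, QR, QS, QT, QU, RS, RT, RU, ST, SU, TU
  2-simplices (10): PQS, PQT, PRT, PRU, PSU, QRS, QRU, QTU, RST, STU

Hence C_0 ≅ Z^6, C_1 ≅ Z^15, C_2 ≅ Z^10.

∂_1: C_1 → C_0 is given by ∂[p,q] = [q] − [p]. For instance
  ∂QT = T − Q.
This gives a 6×15 integer matrix of rank 5; reducing to Smith normal form yields diagonal entries (1,1,1,1,1).

Boundary ∂_2: C_2 → C_1 maps a triangle to the signed sum of its edges. For instance
  ∂QRS = RS − QS + QR,
  ∂QTU = TU − QU + QT.
This gives a 15×10 integer matrix of rank 10; reducing to Smith normal form yields diagonal entries (1,1,1,1,1,1,1,1,1,2).

Computing H_k = (kernel of ∂_k) / (image of ∂_{k+1}):

  H_0: rank C_0 − rank ∂_1 = 6 − 5 = 1, and the invariant factors of ∂_1 are all 1, so H_0 ≅ Z.
  H_1: rank ker ∂_1 − rank ∂_2 = (15 − 5) − 10 = 0, and ∂_2 has invariant factor 2 > 1, so H_1 ≅ Z/2Z.
  H_2: rank ker ∂_2 − rank ∂_3 = (10 − 10) − 0 = 0, and there is no ∂_3, so H_2 ≅ 0.

H_0 ≅ Z,  H_1 ≅ Z/2Z,  H_2 = 0.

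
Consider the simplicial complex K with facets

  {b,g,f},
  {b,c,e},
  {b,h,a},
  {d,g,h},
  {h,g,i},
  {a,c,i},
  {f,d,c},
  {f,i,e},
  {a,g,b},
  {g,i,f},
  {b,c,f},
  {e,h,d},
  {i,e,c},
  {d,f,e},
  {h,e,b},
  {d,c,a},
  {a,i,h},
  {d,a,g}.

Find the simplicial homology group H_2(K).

We work with the vertex ordering a < b < c < d < e < f < g < h < i. The simplices of K, each written with vertices in increasing order, are:

  0-simplices (9): a, b, c, d, e, f, g, h, i
  1-simplices (27): ab, ac, ad, ag, ah, ai, bc, be, bf, bg, bh, cd, ce, cf, ci, de, df, dg, dh, ef, eh, ei, fg, fi, gh, gi, hi
  2-simplices (18): abg, abh, acd, aci, adg, ahi, bce, bcf, beh, bfg, cdf, cei, def, deh, dgh, efi, fgi, ghi

giving chain groups C_0 ≅ Z^9, C_1 ≅ Z^27, C_2 ≅ Z^18.

The boundary map ∂_1: C_1 → C_0 maps an edge to its endpoints' difference, ∂[p,q] = q − p. For instance
  ∂ah = h − a.
This gives a 9×27 integer matrix of rank 8; reducing to Smith normal form yields diagonal entries (1,1,1,1,1,1,1,1).

Boundary ∂_2: C_2 → C_1 maps a triangle to the signed sum of its edges. For instance
  ∂bce = ce − be + bc,
  ∂dgh = gh − dh + dg.
The 27×18 boundary matrix has rank 18 and Smith normal form diag(1,1,1,1,1,1,1,1,1,1,1,1,1,1,1,1,1,2).

Now H_k = ker ∂_k / im ∂_{k+1}, so:

  H_2: rank ker ∂_2 − rank ∂_3 = (18 − 18) − 0 = 0, and there is no ∂_3, so H_2 = 0.

H_2 = 0.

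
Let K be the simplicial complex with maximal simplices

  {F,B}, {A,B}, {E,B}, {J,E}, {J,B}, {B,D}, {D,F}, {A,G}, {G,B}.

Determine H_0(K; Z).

H_0 = Z.

Order the vertices as A < B < D < E < F < G < J. Listing each simplex with vertices in this order, K has dimension 1 with simplices:

  0-simplices (7): A, B, D, E, F, G, J
  1-simplices (9): AB, AG, BD, BE, BF, BG, BJ, DF, EJ

Hence C_0 ≅ Z^7, C_1 ≅ Z^9.

Boundary ∂_1: C_1 → C_0 maps an edge to its endpoints' difference, ∂[p,q] = q − p. For instance
  ∂AG = G − A.
The resulting 7×9 matrix has rank 6, and its Smith normal form has invariant factors (1,1,1,1,1,1).

Reading off H_k = ker ∂_k / im ∂_{k+1}:

  H_0: rank C_0 − rank ∂_1 = 7 − 6 = 1, and the invariant factors of ∂_1 are all 1, so H_0 = Z.

(K is a triangulation of a wedge of 3 circles.)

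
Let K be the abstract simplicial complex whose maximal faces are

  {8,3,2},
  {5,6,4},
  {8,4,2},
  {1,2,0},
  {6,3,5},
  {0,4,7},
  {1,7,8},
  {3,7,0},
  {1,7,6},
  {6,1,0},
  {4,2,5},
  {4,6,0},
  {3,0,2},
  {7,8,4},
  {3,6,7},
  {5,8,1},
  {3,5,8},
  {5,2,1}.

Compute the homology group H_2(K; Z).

Order the vertices as 0 < 1 < 2 < 3 < 4 < 5 < 6 < 7 < 8. Listing each simplex with vertices in this order, K has dimension 2 with simplices:

  0-simplices (9): [0], [1], [2], [3], [4], [5], [6], [7], [8]
  1-simplices (27): (27 of them)
  2-simplices (18): [0,1,2], [0,1,6], [0,2,3], [0,3,7], [0,4,6], [0,4,7], [1,2,5], [1,5,8], [1,6,7], [1,7,8], [2,3,8], [2,4,5], [2,4,8], [3,5,6], [3,5,8], [3,6,7], [4,5,6], [4,7,8]

so the chain groups are C_0 ≅ Z^9, C_1 ≅ Z^27, C_2 ≅ Z^18.

Boundary ∂_1: C_1 → C_0 sends each edge [p,q] (with p < q) to q − p. For instance
  ∂[1,8] = [8] − [1].
The resulting 9×27 matrix has rank 8, and its Smith normal form has invariant factors (1,1,1,1,1,1,1,1).

∂_2: C_2 → C_1 sends each 2-simplex [p,q,r] to [q,r] − [p,r] + [p,q]. For instance
  ∂[1,5,8] = [5,8] − [1,8] + [1,5],
  ∂[3,5,6] = [5,6] − [3,6] + [3,5].
The 27×18 boundary matrix has rank 18 and Smith normal form diag(1,1,1,1,1,1,1,1,1,1,1,1,1,1,1,1,1,2).

Computing H_k = (kernel of ∂_k) / (image of ∂_{k+1}):

  H_2: rank ker ∂_2 − rank ∂_3 = (18 − 18) − 0 = 0, and there is no ∂_3, so H_2 = 0.

H_2 = 0.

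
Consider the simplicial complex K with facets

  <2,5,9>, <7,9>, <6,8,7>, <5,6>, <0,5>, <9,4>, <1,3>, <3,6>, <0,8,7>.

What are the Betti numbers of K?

We work with the vertex ordering 0 < 1 < 2 < 3 < 4 < 5 < 6 < 7 < 8 < 9. The simplices of K, each written with vertices in increasing order, are:

  0-simplices (10): [0], [1], [2], [3], [4], [5], [6], [7], [8], [9]
  1-simplices (14): [0,5], [0,7], [0,8], [1,3], [2,5], [2,9], [3,6], [4,9], [5,6], [5,9], [6,7], [6,8], [7,8], [7,9]
  2-simplices (3): [0,7,8], [2,5,9], [6,7,8]

giving chain groups C_0 ≅ Z^10, C_1 ≅ Z^14, C_2 ≅ Z^3.

Boundary ∂_1: C_1 → C_0 sends each edge [p,q] (with p < q) to q − p. For instance
  ∂[5,6] = [6] − [5].
This gives a 10×14 integer matrix of rank 9; reducing to Smith normal form yields diagonal entries (1,1,1,1,1,1,1,1,1).

∂_2: C_2 → C_1 sends each 2-simplex [p,q,r] to [q,r] − [p,r] + [p,q]. For instance
  ∂[2,5,9] = [5,9] − [2,9] + [2,5],
  ∂[0,7,8] = [7,8] − [0,8] + [0,7].
The resulting 14×3 matrix has rank 3, and its Smith normal form has invariant factors (1,1,1).

Computing H_k = (kernel of ∂_k) / (image of ∂_{k+1}):

  H_0: rank C_0 − rank ∂_1 = 10 − 9 = 1, and the invariant factors of ∂_1 are all 1, so H_0 ≅ Z.
  H_1: rank ker ∂_1 − rank ∂_2 = (14 − 9) − 3 = 2, and the invariant factors of ∂_2 are all 1, so H_1 ≅ Z^2.
  H_2: rank ker ∂_2 − rank ∂_3 = (3 − 3) − 0 = 0, and there is no ∂_3, so H_2 ≅ 0.

Hence the Betti numbers are b_0 = 1, b_1 = 2, b_2 = 0.

b_0 = 1, b_1 = 2, b_2 = 0.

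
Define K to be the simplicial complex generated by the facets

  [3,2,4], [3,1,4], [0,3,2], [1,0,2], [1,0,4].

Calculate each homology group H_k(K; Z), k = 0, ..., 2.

Fix the vertex order 0 < 1 < 2 < 3 < 4 and write every simplex with vertices in increasing order. Then dim K = 2 and the simplices of K are:

  0-simplices (5): [0], [1], [2], [3], [4]
  1-simplices (10): [0,1], [0,2], [0,3], [0,4], [1,2], [1,3], [1,4], [2,3], [2,4], [3,4]
  2-simplices (5): [0,1,2], [0,1,4], [0,2,3], [1,3,4], [2,3,4]

Hence C_0 ≅ Z^5, C_1 ≅ Z^10, C_2 ≅ Z^5.

The boundary map ∂_1: C_1 → C_0 maps an edge to its endpoints' difference, ∂[p,q] = q − p. For instance
  ∂[2,3] = [3] − [2].
The 5×10 boundary matrix has rank 4 and Smith normal form diag(1,1,1,1).

∂_2: C_2 → C_1 acts by ∂[p,q,r] = [q,r] − [p,r] + [p,q]. For instance
  ∂[2,3,4] = [3,4] − [2,4] + [2,3],
  ∂[0,1,2] = [1,2] − [0,2] + [0,1].
The 10×5 boundary matrix has rank 5 and Smith normal form diag(1,1,1,1,1).

Reading off H_k = ker ∂_k / im ∂_{k+1}:

  H_0: rank C_0 − rank ∂_1 = 5 − 4 = 1, and the invariant factors of ∂_1 are all 1, so H_0 ≅ Z.
  H_1: rank ker ∂_1 − rank ∂_2 = (10 − 4) − 5 = 1, and the invariant factors of ∂_2 are all 1, so H_1 ≅ Z.
  H_2: rank ker ∂_2 − rank ∂_3 = (5 − 5) − 0 = 0, and there is no ∂_3, so H_2 ≅ 0.

As a check, the Euler characteristic is 5 − 10 + 5 = 0, which agrees with 1 − 1 + 0 = 0.

H_0 ≅ Z,  H_1 ≅ Z,  H_2 = 0.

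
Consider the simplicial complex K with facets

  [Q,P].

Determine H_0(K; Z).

K has 2 vertices, 1 edge.
rank ∂_0 = 0, rank ∂_1 = 1 ⇒ b_0 = 2 − 0 − 1 = 1; all invariant factors of ∂_1 are 1 so no torsion. So H_0 = Z.

H_0 ≅ Z.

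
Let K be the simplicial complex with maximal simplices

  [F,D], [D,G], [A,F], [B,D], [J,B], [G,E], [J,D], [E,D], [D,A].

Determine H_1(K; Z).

We work with the vertex ordering A < B < D < E < F < G < J. The simplices of K, each written with vertices in increasing order, are:

  0-simplices (7): A, B, D, E, F, G, J
  1-simplices (9): AD, AF, BD, BJ, DE, DF, DG, DJ, EG

so the chain groups are C_0 ≅ Z^7, C_1 ≅ Z^9.

∂_1: C_1 → C_0 sends each edge [p,q] (with p < q) to q − p.
As a 7×9 matrix over Z this has rank 6, with invariant factors (1,1,1,1,1,1).

From H_k ≅ ker(∂_k) / im(∂_{k+1}) we obtain:

  H_1: rank ker ∂_1 − rank ∂_2 = (9 − 6) − 0 = 3, and there is no ∂_2, so H_1 = Z^3.

H_1 = Z^3.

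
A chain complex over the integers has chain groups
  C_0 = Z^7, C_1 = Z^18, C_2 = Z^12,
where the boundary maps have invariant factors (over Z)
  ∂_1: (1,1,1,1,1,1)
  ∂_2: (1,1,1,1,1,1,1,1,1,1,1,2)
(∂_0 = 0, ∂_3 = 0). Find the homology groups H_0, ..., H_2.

H_0: b_0 = 7 − 0 − 6 = 1; torsion from ∂_1 factors > 1: none. So H_0 = Z.
H_1: b_1 = 18 − 6 − 12 = 0; torsion from ∂_2 factors > 1: [2]. So H_1 = Z/2Z.
H_2: b_2 = 12 − 12 − 0 = 0; torsion from ∂_3 factors > 1: none. So H_2 = 0.

H_0 = Z,  H_1 = Z/2Z,  H_2 = 0.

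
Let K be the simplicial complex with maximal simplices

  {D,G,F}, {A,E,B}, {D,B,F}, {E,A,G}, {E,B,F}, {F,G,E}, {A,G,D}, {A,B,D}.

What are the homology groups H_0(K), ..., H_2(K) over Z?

H_0 = Z,  H_1 = 0,  H_2 = Z.

We work with the vertex ordering A < B < D < E < F < G. The simplices of K, each written with vertices in increasing order, are:

  0-simplices (6): A, B, D, E, F, G
  1-simplices (12): AB, AD, AE, AG, BD, BE, BF, DF, DG, EF, EG, FG
  2-simplices (8): ABD, ABE, ADG, AEG, BDF, BEF, DFG, EFG

so the chain groups are C_0 ≅ Z^6, C_1 ≅ Z^12, C_2 ≅ Z^8.

Boundary ∂_1: C_1 → C_0 is given by ∂[p,q] = [q] − [p]. For instance
  ∂AD = D − A.
The resulting 6×12 matrix has rank 5, and its Smith normal form has invariant factors (1,1,1,1,1).

∂_2: C_2 → C_1 maps a triangle to the signed sum of its edges. For instance
  ∂EFG = FG − EG + EF,
  ∂DFG = FG − DG + DF.
The resulting 12×8 matrix has rank 7, and its Smith normal form has invariant factors (1,1,1,1,1,1,1).

Computing H_k = (kernel of ∂_k) / (image of ∂_{k+1}):

  H_0: rank C_0 − rank ∂_1 = 6 − 5 = 1, and the invariant factors of ∂_1 are all 1, so H_0 ≅ Z.
  H_1: rank ker ∂_1 − rank ∂_2 = (12 − 5) − 7 = 0, and the invariant factors of ∂_2 are all 1, so H_1 ≅ 0.
  H_2: rank ker ∂_2 − rank ∂_3 = (8 − 7) − 0 = 1, and there is no ∂_3, so H_2 ≅ Z.

As a check, the Euler characteristic is 6 − 12 + 8 = 2, which agrees with 1 − 0 + 1 = 2.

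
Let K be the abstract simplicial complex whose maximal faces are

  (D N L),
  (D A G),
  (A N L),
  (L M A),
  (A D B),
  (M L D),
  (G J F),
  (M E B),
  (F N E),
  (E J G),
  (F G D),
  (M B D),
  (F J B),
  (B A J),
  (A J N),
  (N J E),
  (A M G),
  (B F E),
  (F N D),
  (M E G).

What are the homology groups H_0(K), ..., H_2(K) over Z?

H_0 = Z,  H_1 = Z ⊕ Z_2,  H_2 = 0.

Fix the vertex order A < B < D < E < F < G < J < L < M < N and write every simplex with vertices in increasing order. Then dim K = 2 and the simplices of K are:

  0-simplices (10): A, B, D, E, F, G, J, L, M, N
  1-simplices (30): AB, AD, AG, AJ, AL, AM, AN, BD, BE, BF, BJ, BM, DF, DG, DL, DM, DN, EF, EG, EJ, EM, EN, FG, FJ, FN, GJ, GM, JN, LM, LN
  2-simplices (20): ABD, ABJ, ADG, AGM, AJN, ALM, ALN, BDM, BEF, BEM, BFJ, DFG, DFN, DLM, DLN, EFN, EGJ, EGM, EJN, FGJ

Hence C_0 ≅ Z^10, C_1 ≅ Z^30, C_2 ≅ Z^20.

∂_1: C_1 → C_0 sends each edge [p,q] (with p < q) to q − p. For instance
  ∂AB = B − A.
The resulting 10×30 matrix has rank 9, and its Smith normal form has invariant factors (1,1,1,1,1,1,1,1,1).

The boundary map ∂_2: C_2 → C_1 maps a triangle to the signed sum of its edges. For instance
  ∂DLM = LM − DM + DL,
  ∂BEM = EM − BM + BE.
The 30×20 boundary matrix has rank 20 and Smith normal form diag(1,1,1,1,1,1,1,1,1,1,1,1,1,1,1,1,1,1,1,2).

Now H_k = ker ∂_k / im ∂_{k+1}, so:

  H_0: rank C_0 − rank ∂_1 = 10 − 9 = 1, and the invariant factors of ∂_1 are all 1, so H_0 ≅ Z.
  H_1: rank ker ∂_1 − rank ∂_2 = (30 − 9) − 20 = 1, and ∂_2 has invariant factor 2 > 1, so H_1 ≅ Z ⊕ Z_2.
  H_2: rank ker ∂_2 − rank ∂_3 = (20 − 20) − 0 = 0, and there is no ∂_3, so H_2 ≅ 0.

As a check, the Euler characteristic is 10 − 30 + 20 = 0, which agrees with 1 − 1 + 0 = 0.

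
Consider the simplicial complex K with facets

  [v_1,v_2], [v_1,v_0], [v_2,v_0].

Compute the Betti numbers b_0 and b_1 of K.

Take the total order v_0 < v_1 < v_2 on the vertex set. Then K (dimension 1) consists of the simplices:

  0-simplices (3): [v_0], [v_1], [v_2]
  1-simplices (3): [v_0,v_1], [v_0,v_2], [v_1,v_2]

so the chain groups are C_0 ≅ Z^3, C_1 ≅ Z^3.

The boundary map ∂_1: C_1 → C_0 is given by ∂[p,q] = [q] − [p].
This gives a 3×3 integer matrix of rank 2; reducing to Smith normal form yields diagonal entries (1,1).

Now H_k = ker ∂_k / im ∂_{k+1}, so:

  H_0: rank C_0 − rank ∂_1 = 3 − 2 = 1, and the invariant factors of ∂_1 are all 1, so H_0 = Z.
  H_1: rank ker ∂_1 − rank ∂_2 = (3 − 2) − 0 = 1, and there is no ∂_2, so H_1 = Z.

Hence the Betti numbers are b_0 = 1, b_1 = 1.

b_0 = 1, b_1 = 1.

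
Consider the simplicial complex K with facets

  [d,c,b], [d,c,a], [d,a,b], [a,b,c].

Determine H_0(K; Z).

K has 4 vertices, 6 edges, 4 triangles.
rank ∂_0 = 0, rank ∂_1 = 3 ⇒ b_0 = 4 − 0 − 3 = 1; all invariant factors of ∂_1 are 1 so no torsion. So H_0 = Z.

H_0 = Z.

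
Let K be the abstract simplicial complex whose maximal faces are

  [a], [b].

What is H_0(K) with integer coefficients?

H_0 = Z^2.

K has 2 vertices.
rank ∂_0 = 0, rank ∂_1 = 0 ⇒ b_0 = 2 − 0 − 0 = 2. So H_0 = Z^2.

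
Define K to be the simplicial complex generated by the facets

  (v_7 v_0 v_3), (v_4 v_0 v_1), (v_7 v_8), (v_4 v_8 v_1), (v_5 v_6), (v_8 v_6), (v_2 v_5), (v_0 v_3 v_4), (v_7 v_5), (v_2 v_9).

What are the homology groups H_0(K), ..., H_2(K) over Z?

H_0 ≅ Z,  H_1 ≅ Z^2,  H_2 = 0.

Fix the vertex order v_0 < v_1 < v_2 < v_3 < v_4 < v_5 < v_6 < v_7 < v_8 < v_9 and write every simplex with vertices in increasing order. Then dim K = 2 and the simplices of K are:

  0-simplices (10): [v_0], [v_1], [v_2], [v_3], [v_4], [v_5], [v_6], [v_7], [v_8], [v_9]
  1-simplices (15): (15 of them)
  2-simplices (4): [v_0,v_1,v_4], [v_0,v_3,v_4], [v_0,v_3,v_7], [v_1,v_4,v_8]

so the chain groups are C_0 ≅ Z^10, C_1 ≅ Z^15, C_2 ≅ Z^4.

The boundary map ∂_1: C_1 → C_0 sends each edge [p,q] (with p < q) to q − p.
The 10×15 boundary matrix has rank 9 and Smith normal form diag(1,1,1,1,1,1,1,1,1).

Boundary ∂_2: C_2 → C_1 maps a triangle to the signed sum of its edges. For instance
  ∂[v_0,v_1,v_4] = [v_1,v_4] − [v_0,v_4] + [v_0,v_1],
  ∂[v_0,v_3,v_4] = [v_3,v_4] − [v_0,v_4] + [v_0,v_3].
As a 15×4 matrix over Z this has rank 4, with invariant factors (1,1,1,1).

Computing H_k = (kernel of ∂_k) / (image of ∂_{k+1}):

  H_0: rank C_0 − rank ∂_1 = 10 − 9 = 1, and the invariant factors of ∂_1 are all 1, so H_0 ≅ Z.
  H_1: rank ker ∂_1 − rank ∂_2 = (15 − 9) − 4 = 2, and the invariant factors of ∂_2 are all 1, so H_1 ≅ Z^2.
  H_2: rank ker ∂_2 − rank ∂_3 = (4 − 4) − 0 = 0, and there is no ∂_3, so H_2 ≅ 0.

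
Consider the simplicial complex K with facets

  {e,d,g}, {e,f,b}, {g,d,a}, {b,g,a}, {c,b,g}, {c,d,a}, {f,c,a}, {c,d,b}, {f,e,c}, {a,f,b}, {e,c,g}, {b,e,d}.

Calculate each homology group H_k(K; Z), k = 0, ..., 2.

We work with the vertex ordering a < b < c < d < e < f < g. The simplices of K, each written with vertices in increasing order, are:

  0-simplices (7): a, b, c, d, e, f, g
  1-simplices (18): ab, ac, ad, af, ag, bc, bd, be, bf, bg, cd, ce, cf, cg, de, dg, ef, eg
  2-simplices (12): abf, abg, acd, acf, adg, bcd, bcg, bde, bef, cef, ceg, deg

Hence C_0 ≅ Z^7, C_1 ≅ Z^18, C_2 ≅ Z^12.

The boundary map ∂_1: C_1 → C_0 is given by ∂[p,q] = [q] − [p]. For instance
  ∂ag = g − a.
This gives a 7×18 integer matrix of rank 6; reducing to Smith normal form yields diagonal entries (1,1,1,1,1,1).

The boundary map ∂_2: C_2 → C_1 maps a triangle to the signed sum of its edges. For instance
  ∂adg = dg − ag + ad,
  ∂abf = bf − af + ab.
As a 18×12 matrix over Z this has rank 12, with invariant factors (1,1,1,1,1,1,1,1,1,1,1,2).

Computing H_k = (kernel of ∂_k) / (image of ∂_{k+1}):

  H_0: rank C_0 − rank ∂_1 = 7 − 6 = 1, and the invariant factors of ∂_1 are all 1, so H_0 ≅ Z.
  H_1: rank ker ∂_1 − rank ∂_2 = (18 − 6) − 12 = 0, and ∂_2 has invariant factor 2 > 1, so H_1 ≅ Z_2.
  H_2: rank ker ∂_2 − rank ∂_3 = (12 − 12) − 0 = 0, and there is no ∂_3, so H_2 ≅ 0.

As a check, the Euler characteristic is 7 − 18 + 12 = 1, which agrees with 1 − 0 + 0 = 1.
(K is a triangulation of the real projective plane RP^2.)

H_0 = Z,  H_1 = Z_2,  H_2 = 0.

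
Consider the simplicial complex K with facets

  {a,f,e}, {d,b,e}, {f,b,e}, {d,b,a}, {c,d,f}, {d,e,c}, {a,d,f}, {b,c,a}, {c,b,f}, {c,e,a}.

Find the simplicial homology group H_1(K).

H_1 ≅ Z/2.

Take the total order a < b < c < d < e < f on the vertex set. Then K (dimension 2) consists of the simplices:

  0-simplices (6): a, b, c, d, e, f
  1-simplices (15): ab, ac, ad, ae, af, bc, bd, be, bf, cd, ce, cf, de, df, ef
  2-simplices (10): abc, abd, ace, adf, aef, bcf, bde, bef, cde, cdf

so the chain groups are C_0 ≅ Z^6, C_1 ≅ Z^15, C_2 ≅ Z^10.

Boundary ∂_1: C_1 → C_0 sends each edge [p,q] (with p < q) to q − p.
As a 6×15 matrix over Z this has rank 5, with invariant factors (1,1,1,1,1).

Boundary ∂_2: C_2 → C_1 acts by ∂[p,q,r] = [q,r] − [p,r] + [p,q]. For instance
  ∂aef = ef − af + ae,
  ∂bcf = cf − bf + bc.
The 15×10 boundary matrix has rank 10 and Smith normal form diag(1,1,1,1,1,1,1,1,1,2).

Now H_k = ker ∂_k / im ∂_{k+1}, so:

  H_1: rank ker ∂_1 − rank ∂_2 = (15 − 5) − 10 = 0, and ∂_2 has invariant factor 2 > 1, so H_1 = Z/2.

(K is a triangulation of the real projective plane RP^2.)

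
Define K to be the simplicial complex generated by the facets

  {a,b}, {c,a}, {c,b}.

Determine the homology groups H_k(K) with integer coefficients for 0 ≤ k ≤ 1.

H_0 ≅ Z,  H_1 ≅ Z.

We work with the vertex ordering a < b < c. The simplices of K, each written with vertices in increasing order, are:

  0-simplices (3): a, b, c
  1-simplices (3): ab, ac, bc

so the chain groups are C_0 ≅ Z^3, C_1 ≅ Z^3.

Boundary ∂_1: C_1 → C_0 maps an edge to its endpoints' difference, ∂[p,q] = q − p.
This gives a 3×3 integer matrix of rank 2; reducing to Smith normal form yields diagonal entries (1,1).

Computing H_k = (kernel of ∂_k) / (image of ∂_{k+1}):

  H_0: rank C_0 − rank ∂_1 = 3 − 2 = 1, and the invariant factors of ∂_1 are all 1, so H_0 ≅ Z.
  H_1: rank ker ∂_1 − rank ∂_2 = (3 − 2) − 0 = 1, and there is no ∂_2, so H_1 ≅ Z.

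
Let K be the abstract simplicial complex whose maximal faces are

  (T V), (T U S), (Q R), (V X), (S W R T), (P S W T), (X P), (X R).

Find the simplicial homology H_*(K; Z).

H_0 ≅ Z,  H_1 ≅ Z^2,  H_2 = 0,  H_3 = 0.

Take the total order P < Q < R < S < T < U < V < W < X on the vertex set. Then K (dimension 3) consists of the simplices:

  0-simplices (9): P, Q, R, S, T, U, V, W, X
  1-simplices (16): PS, PT, PW, PX, QR, RS, RT, RW, RX, ST, SU, SW, TU, TV, TW, VX
  2-simplices (8): PST, PSW, PTW, RST, RSW, RTW, STU, STW
  3-simplices (2): PSTW, RSTW

so the chain groups are C_0 ≅ Z^9, C_1 ≅ Z^16, C_2 ≅ Z^8, C_3 ≅ Z^2.

∂_1: C_1 → C_0 is given by ∂[p,q] = [q] − [p]. For instance
  ∂RX = X − R.
The resulting 9×16 matrix has rank 8, and its Smith normal form has invariant factors (1,1,1,1,1,1,1,1).

∂_2: C_2 → C_1 acts by ∂[p,q,r] = [q,r] − [p,r] + [p,q]. For instance
  ∂PSW = SW − PW + PS,
  ∂RST = ST − RT + RS.
This gives a 16×8 integer matrix of rank 6; reducing to Smith normal form yields diagonal entries (1,1,1,1,1,1).

The boundary map ∂_3: C_3 → C_2 sends each 3-simplex σ to the alternating sum Σ_i (−1)^i (σ with its i-th vertex removed). For instance
  ∂RSTW = STW − RTW + RSW − RST,
  ∂PSTW = STW − PTW + PSW − PST.
The 8×2 boundary matrix has rank 2 and Smith normal form diag(1,1).

Reading off H_k = ker ∂_k / im ∂_{k+1}:

  H_0: rank C_0 − rank ∂_1 = 9 − 8 = 1, and the invariant factors of ∂_1 are all 1, so H_0 = Z.
  H_1: rank ker ∂_1 − rank ∂_2 = (16 − 8) − 6 = 2, and the invariant factors of ∂_2 are all 1, so H_1 = Z^2.
  H_2: rank ker ∂_2 − rank ∂_3 = (8 − 6) − 2 = 0, and the invariant factors of ∂_3 are all 1, so H_2 = 0.
  H_3: rank ker ∂_3 − rank ∂_4 = (2 − 2) − 0 = 0, and there is no ∂_4, so H_3 = 0.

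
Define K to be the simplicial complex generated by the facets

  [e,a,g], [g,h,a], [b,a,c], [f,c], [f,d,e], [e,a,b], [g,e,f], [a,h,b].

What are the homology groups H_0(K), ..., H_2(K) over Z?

H_0 ≅ Z,  H_1 ≅ Z,  H_2 = 0.

Order the vertices as a < b < c < d < e < f < g < h. Listing each simplex with vertices in this order, K has dimension 2 with simplices:

  0-simplices (8): a, b, c, d, e, f, g, h
  1-simplices (15): ab, ac, ae, ag, ah, bc, be, bh, cf, de, df, ef, eg, fg, gh
  2-simplices (7): abc, abe, abh, aeg, agh, def, efg

so the chain groups are C_0 ≅ Z^8, C_1 ≅ Z^15, C_2 ≅ Z^7.

Boundary ∂_1: C_1 → C_0 sends each edge [p,q] (with p < q) to q − p. For instance
  ∂bh = h − b.
The resulting 8×15 matrix has rank 7, and its Smith normal form has invariant factors (1,1,1,1,1,1,1).

Boundary ∂_2: C_2 → C_1 sends each 2-simplex [p,q,r] to [q,r] − [p,r] + [p,q]. For instance
  ∂abe = be − ae + ab,
  ∂abh = bh − ah + ab.
As a 15×7 matrix over Z this has rank 7, with invariant factors (1,1,1,1,1,1,1).

Now H_k = ker ∂_k / im ∂_{k+1}, so:

  H_0: rank C_0 − rank ∂_1 = 8 − 7 = 1, and the invariant factors of ∂_1 are all 1, so H_0 ≅ Z.
  H_1: rank ker ∂_1 − rank ∂_2 = (15 − 7) − 7 = 1, and the invariant factors of ∂_2 are all 1, so H_1 ≅ Z.
  H_2: rank ker ∂_2 − rank ∂_3 = (7 − 7) − 0 = 0, and there is no ∂_3, so H_2 ≅ 0.

As a check, the Euler characteristic is 8 − 15 + 7 = 0, which agrees with 1 − 1 + 0 = 0.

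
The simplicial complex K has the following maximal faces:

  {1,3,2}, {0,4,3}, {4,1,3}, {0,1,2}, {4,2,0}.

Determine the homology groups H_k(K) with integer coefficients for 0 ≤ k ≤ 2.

H_0 ≅ Z,  H_1 ≅ Z,  H_2 = 0.

We work with the vertex ordering 0 < 1 < 2 < 3 < 4. The simplices of K, each written with vertices in increasing order, are:

  0-simplices (5): [0], [1], [2], [3], [4]
  1-simplices (10): [0,1], [0,2], [0,3], [0,4], [1,2], [1,3], [1,4], [2,3], [2,4], [3,4]
  2-simplices (5): [0,1,2], [0,2,4], [0,3,4], [1,2,3], [1,3,4]

giving chain groups C_0 ≅ Z^5, C_1 ≅ Z^10, C_2 ≅ Z^5.

Boundary ∂_1: C_1 → C_0 sends each edge [p,q] (with p < q) to q − p. For instance
  ∂[0,1] = [1] − [0].
This gives a 5×10 integer matrix of rank 4; reducing to Smith normal form yields diagonal entries (1,1,1,1).

∂_2: C_2 → C_1 maps a triangle to the signed sum of its edges. For instance
  ∂[0,2,4] = [2,4] − [0,4] + [0,2],
  ∂[1,2,3] = [2,3] − [1,3] + [1,2].
As a 10×5 matrix over Z this has rank 5, with invariant factors (1,1,1,1,1).

From H_k ≅ ker(∂_k) / im(∂_{k+1}) we obtain:

  H_0: rank C_0 − rank ∂_1 = 5 − 4 = 1, and the invariant factors of ∂_1 are all 1, so H_0 = Z.
  H_1: rank ker ∂_1 − rank ∂_2 = (10 − 4) − 5 = 1, and the invariant factors of ∂_2 are all 1, so H_1 = Z.
  H_2: rank ker ∂_2 − rank ∂_3 = (5 − 5) − 0 = 0, and there is no ∂_3, so H_2 = 0.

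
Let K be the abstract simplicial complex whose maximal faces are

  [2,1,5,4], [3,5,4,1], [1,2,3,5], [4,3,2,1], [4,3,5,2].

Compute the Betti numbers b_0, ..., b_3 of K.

b_0 = 1, b_1 = 0, b_2 = 0, b_3 = 1.

Order the vertices as 1 < 2 < 3 < 4 < 5. Listing each simplex with vertices in this order, K has dimension 3 with simplices:

  0-simplices (5): [1], [2], [3], [4], [5]
  1-simplices (10): [1,2], [1,3], [1,4], [1,5], [2,3], [2,4], [2,5], [3,4], [3,5], [4,5]
  2-simplices (10): [1,2,3], [1,2,4], [1,2,5], [1,3,4], [1,3,5], [1,4,5], [2,3,4], [2,3,5], [2,4,5], [3,4,5]
  3-simplices (5): [1,2,3,4], [1,2,3,5], [1,2,4,5], [1,3,4,5], [2,3,4,5]

giving chain groups C_0 ≅ Z^5, C_1 ≅ Z^10, C_2 ≅ Z^10, C_3 ≅ Z^5.

Boundary ∂_1: C_1 → C_0 sends each edge [p,q] (with p < q) to q − p. For instance
  ∂[1,2] = [2] − [1].
This gives a 5×10 integer matrix of rank 4; reducing to Smith normal form yields diagonal entries (1,1,1,1).

Boundary ∂_2: C_2 → C_1 acts by ∂[p,q,r] = [q,r] − [p,r] + [p,q]. For instance
  ∂[1,2,3] = [2,3] − [1,3] + [1,2],
  ∂[1,2,5] = [2,5] − [1,5] + [1,2].
The resulting 10×10 matrix has rank 6, and its Smith normal form has invariant factors (1,1,1,1,1,1).

∂_3: C_3 → C_2 sends each 3-simplex σ to the alternating sum Σ_i (−1)^i (σ with its i-th vertex removed). For instance
  ∂[1,2,4,5] = [2,4,5] − [1,4,5] + [1,2,5] − [1,2,4],
  ∂[2,3,4,5] = [3,4,5] − [2,4,5] + [2,3,5] − [2,3,4].
As a 10×5 matrix over Z this has rank 4, with invariant factors (1,1,1,1).

Reading off H_k = ker ∂_k / im ∂_{k+1}:

  H_0: rank C_0 − rank ∂_1 = 5 − 4 = 1, and the invariant factors of ∂_1 are all 1, so H_0 = Z.
  H_1: rank ker ∂_1 − rank ∂_2 = (10 − 4) − 6 = 0, and the invariant factors of ∂_2 are all 1, so H_1 = 0.
  H_2: rank ker ∂_2 − rank ∂_3 = (10 − 6) − 4 = 0, and the invariant factors of ∂_3 are all 1, so H_2 = 0.
  H_3: rank ker ∂_3 − rank ∂_4 = (5 − 4) − 0 = 1, and there is no ∂_4, so H_3 = Z.

Hence the Betti numbers are b_0 = 1, b_1 = 0, b_2 = 0, b_3 = 1.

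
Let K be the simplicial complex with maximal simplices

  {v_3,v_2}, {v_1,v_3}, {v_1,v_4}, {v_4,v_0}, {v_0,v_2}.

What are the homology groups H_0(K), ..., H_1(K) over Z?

H_0 ≅ Z,  H_1 ≅ Z.

K has 5 vertices, 5 edges.
rank ∂_0 = 0, rank ∂_1 = 4 ⇒ b_0 = 5 − 0 − 4 = 1; all invariant factors of ∂_1 are 1 so no torsion. So H_0 = Z.
rank ∂_1 = 4, rank ∂_2 = 0 ⇒ b_1 = 5 − 4 − 0 = 1. So H_1 = Z.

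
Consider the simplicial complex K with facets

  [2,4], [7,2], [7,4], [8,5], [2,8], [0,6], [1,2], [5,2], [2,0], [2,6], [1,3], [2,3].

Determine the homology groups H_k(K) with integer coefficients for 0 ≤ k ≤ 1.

H_0 = Z,  H_1 = Z^4.

We work with the vertex ordering 0 < 1 < 2 < 3 < 4 < 5 < 6 < 7 < 8. The simplices of K, each written with vertices in increasing order, are:

  0-simplices (9): [0], [1], [2], [3], [4], [5], [6], [7], [8]
  1-simplices (12): [0,2], [0,6], [1,2], [1,3], [2,3], [2,4], [2,5], [2,6], [2,7], [2,8], [4,7], [5,8]

so the chain groups are C_0 ≅ Z^9, C_1 ≅ Z^12.

∂_1: C_1 → C_0 sends each edge [p,q] (with p < q) to q − p.
This gives a 9×12 integer matrix of rank 8; reducing to Smith normal form yields diagonal entries (1,1,1,1,1,1,1,1).

Reading off H_k = ker ∂_k / im ∂_{k+1}:

  H_0: rank C_0 − rank ∂_1 = 9 − 8 = 1, and the invariant factors of ∂_1 are all 1, so H_0 = Z.
  H_1: rank ker ∂_1 − rank ∂_2 = (12 − 8) − 0 = 4, and there is no ∂_2, so H_1 = Z^4.

(K is a triangulation of a wedge of 4 circles.)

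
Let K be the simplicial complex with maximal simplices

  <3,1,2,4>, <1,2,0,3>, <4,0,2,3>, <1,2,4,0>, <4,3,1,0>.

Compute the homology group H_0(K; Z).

We work with the vertex ordering 0 < 1 < 2 < 3 < 4. The simplices of K, each written with vertices in increasing order, are:

  0-simplices (5): [0], [1], [2], [3], [4]
  1-simplices (10): [0,1], [0,2], [0,3], [0,4], [1,2], [1,3], [1,4], [2,3], [2,4], [3,4]
  2-simplices (10): [0,1,2], [0,1,3], [0,1,4], [0,2,3], [0,2,4], [0,3,4], [1,2,3], [1,2,4], [1,3,4], [2,3,4]
  3-simplices (5): [0,1,2,3], [0,1,2,4], [0,1,3,4], [0,2,3,4], [1,2,3,4]

Hence C_0 ≅ Z^5, C_1 ≅ Z^10, C_2 ≅ Z^10, C_3 ≅ Z^5.

The boundary map ∂_1: C_1 → C_0 sends each edge [p,q] (with p < q) to q − p.
The resulting 5×10 matrix has rank 4, and its Smith normal form has invariant factors (1,1,1,1).

∂_2: C_2 → C_1 sends each 2-simplex [p,q,r] to [q,r] − [p,r] + [p,q]. For instance
  ∂[0,1,2] = [1,2] − [0,2] + [0,1],
  ∂[0,1,4] = [1,4] − [0,4] + [0,1].
This gives a 10×10 integer matrix of rank 6; reducing to Smith normal form yields diagonal entries (1,1,1,1,1,1).

The boundary map ∂_3: C_3 → C_2 sends each 3-simplex σ to the alternating sum Σ_i (−1)^i (σ with its i-th vertex removed). For instance
  ∂[0,1,3,4] = [1,3,4] − [0,3,4] + [0,1,4] − [0,1,3],
  ∂[0,1,2,4] = [1,2,4] − [0,2,4] + [0,1,4] − [0,1,2].
This gives a 10×5 integer matrix of rank 4; reducing to Smith normal form yields diagonal entries (1,1,1,1).

Now H_k = ker ∂_k / im ∂_{k+1}, so:

  H_0: rank C_0 − rank ∂_1 = 5 − 4 = 1, and the invariant factors of ∂_1 are all 1, so H_0 ≅ Z.

(K is a triangulation of the 3-sphere S^3.)

H_0 ≅ Z.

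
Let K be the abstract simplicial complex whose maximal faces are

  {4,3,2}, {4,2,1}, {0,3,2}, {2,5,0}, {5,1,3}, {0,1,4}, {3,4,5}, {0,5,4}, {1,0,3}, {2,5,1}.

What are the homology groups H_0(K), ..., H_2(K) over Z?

We work with the vertex ordering 0 < 1 < 2 < 3 < 4 < 5. The simplices of K, each written with vertices in increasing order, are:

  0-simplices (6): [0], [1], [2], [3], [4], [5]
  1-simplices (15): [0,1], [0,2], [0,3], [0,4], [0,5], [1,2], [1,3], [1,4], [1,5], [2,3], [2,4], [2,5], [3,4], [3,5], [4,5]
  2-simplices (10): [0,1,3], [0,1,4], [0,2,3], [0,2,5], [0,4,5], [1,2,4], [1,2,5], [1,3,5], [2,3,4], [3,4,5]

Hence C_0 ≅ Z^6, C_1 ≅ Z^15, C_2 ≅ Z^10.

∂_1: C_1 → C_0 sends each edge [p,q] (with p < q) to q − p.
As a 6×15 matrix over Z this has rank 5, with invariant factors (1,1,1,1,1).

Boundary ∂_2: C_2 → C_1 acts by ∂[p,q,r] = [q,r] − [p,r] + [p,q]. For instance
  ∂[1,3,5] = [3,5] − [1,5] + [1,3],
  ∂[2,3,4] = [3,4] − [2,4] + [2,3].
The 15×10 boundary matrix has rank 10 and Smith normal form diag(1,1,1,1,1,1,1,1,1,2).

Reading off H_k = ker ∂_k / im ∂_{k+1}:

  H_0: rank C_0 − rank ∂_1 = 6 − 5 = 1, and the invariant factors of ∂_1 are all 1, so H_0 = Z.
  H_1: rank ker ∂_1 − rank ∂_2 = (15 − 5) − 10 = 0, and ∂_2 has invariant factor 2 > 1, so H_1 = Z/2Z.
  H_2: rank ker ∂_2 − rank ∂_3 = (10 − 10) − 0 = 0, and there is no ∂_3, so H_2 = 0.

As a check, the Euler characteristic is 6 − 15 + 10 = 1, which agrees with 1 − 0 + 0 = 1.

H_0 = Z,  H_1 = Z/2Z,  H_2 = 0.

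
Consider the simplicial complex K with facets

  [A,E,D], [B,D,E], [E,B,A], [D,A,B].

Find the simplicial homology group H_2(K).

We work with the vertex ordering A < B < D < E. The simplices of K, each written with vertices in increasing order, are:

  0-simplices (4): A, B, D, E
  1-simplices (6): AB, AD, AE, BD, BE, DE
  2-simplices (4): ABD, ABE, ADE, BDE

so the chain groups are C_0 ≅ Z^4, C_1 ≅ Z^6, C_2 ≅ Z^4.

Boundary ∂_1: C_1 → C_0 is given by ∂[p,q] = [q] − [p]. For instance
  ∂DE = E − D.
The resulting 4×6 matrix has rank 3, and its Smith normal form has invariant factors (1,1,1).

The boundary map ∂_2: C_2 → C_1 sends each 2-simplex [p,q,r] to [q,r] − [p,r] + [p,q]. For instance
  ∂BDE = DE − BE + BD,
  ∂ABE = BE − AE + AB.
As a 6×4 matrix over Z this has rank 3, with invariant factors (1,1,1).

Reading off H_k = ker ∂_k / im ∂_{k+1}:

  H_2: rank ker ∂_2 − rank ∂_3 = (4 − 3) − 0 = 1, and there is no ∂_3, so H_2 = Z.

H_2 = Z.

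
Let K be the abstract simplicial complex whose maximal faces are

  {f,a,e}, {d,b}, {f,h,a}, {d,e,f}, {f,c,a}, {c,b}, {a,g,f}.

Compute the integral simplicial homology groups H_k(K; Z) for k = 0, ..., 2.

Fix the vertex order a < b < c < d < e < f < g < h and write every simplex with vertices in increasing order. Then dim K = 2 and the simplices of K are:

  0-simplices (8): a, b, c, d, e, f, g, h
  1-simplices (13): ac, ae, af, ag, ah, bc, bd, cf, de, df, ef, fg, fh
  2-simplices (5): acf, aef, afg, afh, def

so the chain groups are C_0 ≅ Z^8, C_1 ≅ Z^13, C_2 ≅ Z^5.

Boundary ∂_1: C_1 → C_0 is given by ∂[p,q] = [q] − [p].
This gives a 8×13 integer matrix of rank 7; reducing to Smith normal form yields diagonal entries (1,1,1,1,1,1,1).

∂_2: C_2 → C_1 maps a triangle to the signed sum of its edges. For instance
  ∂def = ef − df + de,
  ∂afg = fg − ag + af.
As a 13×5 matrix over Z this has rank 5, with invariant factors (1,1,1,1,1).

Computing H_k = (kernel of ∂_k) / (image of ∂_{k+1}):

  H_0: rank C_0 − rank ∂_1 = 8 − 7 = 1, and the invariant factors of ∂_1 are all 1, so H_0 ≅ Z.
  H_1: rank ker ∂_1 − rank ∂_2 = (13 − 7) − 5 = 1, and the invariant factors of ∂_2 are all 1, so H_1 ≅ Z.
  H_2: rank ker ∂_2 − rank ∂_3 = (5 − 5) − 0 = 0, and there is no ∂_3, so H_2 ≅ 0.

H_0 = Z,  H_1 = Z,  H_2 = 0.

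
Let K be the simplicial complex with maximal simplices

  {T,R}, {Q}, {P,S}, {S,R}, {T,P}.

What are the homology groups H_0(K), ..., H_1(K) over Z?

H_0 ≅ Z^2,  H_1 ≅ Z.

Fix the vertex order P < Q < R < S < T and write every simplex with vertices in increasing order. Then dim K = 1 and the simplices of K are:

  0-simplices (5): P, Q, R, S, T
  1-simplices (4): PS, PT, RS, RT

Hence C_0 ≅ Z^5, C_1 ≅ Z^4.

Boundary ∂_1: C_1 → C_0 sends each edge [p,q] (with p < q) to q − p. For instance
  ∂RT = T − R.
The 5×4 boundary matrix has rank 3 and Smith normal form diag(1,1,1).

Reading off H_k = ker ∂_k / im ∂_{k+1}:

  H_0: rank C_0 − rank ∂_1 = 5 − 3 = 2, and the invariant factors of ∂_1 are all 1, so H_0 = Z^2.
  H_1: rank ker ∂_1 − rank ∂_2 = (4 − 3) − 0 = 1, and there is no ∂_2, so H_1 = Z.

As a check, the Euler characteristic is 5 − 4 = 1, which agrees with 2 − 1 = 1.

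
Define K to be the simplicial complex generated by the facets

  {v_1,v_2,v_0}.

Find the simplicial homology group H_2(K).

H_2 ≅ 0.

We work with the vertex ordering v_0 < v_1 < v_2. The simplices of K, each written with vertices in increasing order, are:

  0-simplices (3): [v_0], [v_1], [v_2]
  1-simplices (3): [v_0,v_1], [v_0,v_2], [v_1,v_2]
  2-simplices (1): [v_0,v_1,v_2]

giving chain groups C_0 ≅ Z^3, C_1 ≅ Z^3, C_2 ≅ Z^1.

∂_1: C_1 → C_0 maps an edge to its endpoints' difference, ∂[p,q] = q − p. For instance
  ∂[v_0,v_2] = [v_2] − [v_0].
The resulting 3×3 matrix has rank 2, and its Smith normal form has invariant factors (1,1).

The boundary map ∂_2: C_2 → C_1 acts by ∂[p,q,r] = [q,r] − [p,r] + [p,q]. For instance
  ∂[v_0,v_1,v_2] = [v_1,v_2] − [v_0,v_2] + [v_0,v_1].
This gives a 3×1 integer matrix of rank 1; reducing to Smith normal form yields diagonal entries (1).

Computing H_k = (kernel of ∂_k) / (image of ∂_{k+1}):

  H_2: rank ker ∂_2 − rank ∂_3 = (1 − 1) − 0 = 0, and there is no ∂_3, so H_2 ≅ 0.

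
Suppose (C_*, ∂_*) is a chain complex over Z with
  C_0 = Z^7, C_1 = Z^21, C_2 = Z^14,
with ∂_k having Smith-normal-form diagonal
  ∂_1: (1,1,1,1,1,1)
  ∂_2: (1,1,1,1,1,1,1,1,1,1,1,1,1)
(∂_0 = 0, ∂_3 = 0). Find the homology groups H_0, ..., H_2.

H_0: b_0 = 7 − 0 − 6 = 1; torsion from ∂_1 factors > 1: none. So H_0 ≅ Z.
H_1: b_1 = 21 − 6 − 13 = 2; torsion from ∂_2 factors > 1: none. So H_1 ≅ Z^2.
H_2: b_2 = 14 − 13 − 0 = 1; torsion from ∂_3 factors > 1: none. So H_2 ≅ Z.

H_0 ≅ Z,  H_1 ≅ Z^2,  H_2 ≅ Z.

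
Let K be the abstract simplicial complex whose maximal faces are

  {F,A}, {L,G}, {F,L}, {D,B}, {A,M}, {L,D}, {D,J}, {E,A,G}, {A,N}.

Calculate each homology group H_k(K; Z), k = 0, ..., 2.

H_0 ≅ Z,  H_1 ≅ Z,  H_2 = 0.

Fix the vertex order A < B < D < E < F < G < J < L < M < N and write every simplex with vertices in increasing order. Then dim K = 2 and the simplices of K are:

  0-simplices (10): A, B, D, E, F, G, J, L, M, N
  1-simplices (11): AE, AF, AG, AM, AN, BD, DJ, DL, EG, FL, GL
  2-simplices (1): AEG

Hence C_0 ≅ Z^10, C_1 ≅ Z^11, C_2 ≅ Z^1.

The boundary map ∂_1: C_1 → C_0 maps an edge to its endpoints' difference, ∂[p,q] = q − p. For instance
  ∂DL = L − D.
The 10×11 boundary matrix has rank 9 and Smith normal form diag(1,1,1,1,1,1,1,1,1).

∂_2: C_2 → C_1 sends each 2-simplex [p,q,r] to [q,r] − [p,r] + [p,q]. For instance
  ∂AEG = EG − AG + AE.
The 11×1 boundary matrix has rank 1 and Smith normal form diag(1).

From H_k ≅ ker(∂_k) / im(∂_{k+1}) we obtain:

  H_0: rank C_0 − rank ∂_1 = 10 − 9 = 1, and the invariant factors of ∂_1 are all 1, so H_0 ≅ Z.
  H_1: rank ker ∂_1 − rank ∂_2 = (11 − 9) − 1 = 1, and the invariant factors of ∂_2 are all 1, so H_1 ≅ Z.
  H_2: rank ker ∂_2 − rank ∂_3 = (1 − 1) − 0 = 0, and there is no ∂_3, so H_2 ≅ 0.

As a check, the Euler characteristic is 10 − 11 + 1 = 0, which agrees with 1 − 1 + 0 = 0.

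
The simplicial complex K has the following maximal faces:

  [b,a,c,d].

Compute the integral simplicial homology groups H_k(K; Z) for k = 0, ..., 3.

K has 4 vertices, 6 edges, 4 triangles, 1 3-simplex.
rank ∂_0 = 0, rank ∂_1 = 3 ⇒ b_0 = 4 − 0 − 3 = 1; all invariant factors of ∂_1 are 1 so no torsion. So H_0 = Z.
rank ∂_1 = 3, rank ∂_2 = 3 ⇒ b_1 = 6 − 3 − 3 = 0; all invariant factors of ∂_2 are 1 so no torsion. So H_1 = 0.
rank ∂_2 = 3, rank ∂_3 = 1 ⇒ b_2 = 4 − 3 − 1 = 0; all invariant factors of ∂_3 are 1 so no torsion. So H_2 = 0.
rank ∂_3 = 1, rank ∂_4 = 0 ⇒ b_3 = 1 − 1 − 0 = 0. So H_3 = 0.

H_0 ≅ Z,  H_1 = 0,  H_2 = 0,  H_3 = 0.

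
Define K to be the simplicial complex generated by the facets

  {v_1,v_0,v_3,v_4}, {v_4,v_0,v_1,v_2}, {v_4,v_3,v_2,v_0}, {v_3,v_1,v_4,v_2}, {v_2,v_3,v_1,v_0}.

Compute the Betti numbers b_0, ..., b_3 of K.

b_0 = 1, b_1 = 0, b_2 = 0, b_3 = 1.

Fix the vertex order v_0 < v_1 < v_2 < v_3 < v_4 and write every simplex with vertices in increasing order. Then dim K = 3 and the simplices of K are:

  0-simplices (5): [v_0], [v_1], [v_2], [v_3], [v_4]
  1-simplices (10): [v_0,v_1], [v_0,v_2], [v_0,v_3], [v_0,v_4], [v_1,v_2], [v_1,v_3], [v_1,v_4], [v_2,v_3], [v_2,v_4], [v_3,v_4]
  2-simplices (10): [v_0,v_1,v_2], [v_0,v_1,v_3], [v_0,v_1,v_4], [v_0,v_2,v_3], [v_0,v_2,v_4], [v_0,v_3,v_4], [v_1,v_2,v_3], [v_1,v_2,v_4], [v_1,v_3,v_4], [v_2,v_3,v_4]
  3-simplices (5): [v_0,v_1,v_2,v_3], [v_0,v_1,v_2,v_4], [v_0,v_1,v_3,v_4], [v_0,v_2,v_3,v_4], [v_1,v_2,v_3,v_4]

Hence C_0 ≅ Z^5, C_1 ≅ Z^10, C_2 ≅ Z^10, C_3 ≅ Z^5.

∂_1: C_1 → C_0 maps an edge to its endpoints' difference, ∂[p,q] = q − p. For instance
  ∂[v_0,v_1] = [v_1] − [v_0].
The 5×10 boundary matrix has rank 4 and Smith normal form diag(1,1,1,1).

∂_2: C_2 → C_1 sends each 2-simplex [p,q,r] to [q,r] − [p,r] + [p,q]. For instance
  ∂[v_0,v_2,v_3] = [v_2,v_3] − [v_0,v_3] + [v_0,v_2],
  ∂[v_1,v_3,v_4] = [v_3,v_4] − [v_1,v_4] + [v_1,v_3].
As a 10×10 matrix over Z this has rank 6, with invariant factors (1,1,1,1,1,1).

The boundary map ∂_3: C_3 → C_2 sends each 3-simplex σ to the alternating sum Σ_i (−1)^i (σ with its i-th vertex removed). For instance
  ∂[v_0,v_2,v_3,v_4] = [v_2,v_3,v_4] − [v_0,v_3,v_4] + [v_0,v_2,v_4] − [v_0,v_2,v_3],
  ∂[v_0,v_1,v_2,v_4] = [v_1,v_2,v_4] − [v_0,v_2,v_4] + [v_0,v_1,v_4] − [v_0,v_1,v_2].
The resulting 10×5 matrix has rank 4, and its Smith normal form has invariant factors (1,1,1,1).

From H_k ≅ ker(∂_k) / im(∂_{k+1}) we obtain:

  H_0: rank C_0 − rank ∂_1 = 5 − 4 = 1, and the invariant factors of ∂_1 are all 1, so H_0 = Z.
  H_1: rank ker ∂_1 − rank ∂_2 = (10 − 4) − 6 = 0, and the invariant factors of ∂_2 are all 1, so H_1 = 0.
  H_2: rank ker ∂_2 − rank ∂_3 = (10 − 6) − 4 = 0, and the invariant factors of ∂_3 are all 1, so H_2 = 0.
  H_3: rank ker ∂_3 − rank ∂_4 = (5 − 4) − 0 = 1, and there is no ∂_4, so H_3 = Z.

Hence the Betti numbers are b_0 = 1, b_1 = 0, b_2 = 0, b_3 = 1.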